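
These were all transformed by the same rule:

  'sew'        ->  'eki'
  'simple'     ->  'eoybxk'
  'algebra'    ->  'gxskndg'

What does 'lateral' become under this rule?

Two shifts are in play — +6 for a/e/i/o/u, +12 for every other letter.
For lateral: l(cons)+12=x, a(vowel)+6=g, t(cons)+12=f, e(vowel)+6=k, r(cons)+12=d, a(vowel)+6=g, l(cons)+12=x.

xgfkdgx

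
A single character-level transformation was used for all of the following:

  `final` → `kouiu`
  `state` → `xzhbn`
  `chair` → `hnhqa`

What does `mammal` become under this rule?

The shift increases by 1 at each position, starting from +5: 5, 6, 7, ….
On mammal: m+5=r, a+6=g, m+7=t, m+8=u, a+9=j, l+10=v.

rgtujv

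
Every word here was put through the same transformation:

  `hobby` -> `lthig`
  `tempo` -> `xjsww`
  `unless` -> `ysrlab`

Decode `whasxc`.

sculpt

Letter i (0-indexed) is shifted by i+4, so successive shifts are 4, 5, 6, ….
Undoing it on whasxc: w−4=s, h−5=c, a−6=u, s−7=l, x−8=p, c−9=t.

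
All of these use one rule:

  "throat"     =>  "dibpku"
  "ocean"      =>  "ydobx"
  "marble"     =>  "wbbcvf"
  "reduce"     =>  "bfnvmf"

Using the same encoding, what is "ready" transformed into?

bfkei

Shifts by position in throat: pos 0: t→d (+10), pos 1: h→i (+1), pos 2: r→b (+10), pos 3: o→p (+1) — repeating every 2. The shifts repeat in a cycle of length 2: positions 0,1,… shift by +10, +1, then the pattern repeats.
Applying it to ready: r+10=b, e+1=f, a+10=k, d+1=e, y+10=i.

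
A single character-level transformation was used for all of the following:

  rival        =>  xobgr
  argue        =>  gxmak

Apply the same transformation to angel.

This is a Caesar cipher with shift 6.
For angel: a+6=g, n+6=t, g+6=m, e+6=k, l+6=r.

gtmkr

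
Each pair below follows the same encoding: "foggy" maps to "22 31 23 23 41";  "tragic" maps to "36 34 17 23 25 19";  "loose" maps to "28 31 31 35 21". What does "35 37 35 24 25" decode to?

sushi

The number is (letter's place in the alphabet, a=1) + 16.
Undoing it on 35 37 35 24 25: 35→(35−16)÷1=19=s, 37→(37−16)÷1=21=u, 35→(35−16)÷1=19=s, 24→(24−16)÷1=8=h, 25→(25−16)÷1=9=i.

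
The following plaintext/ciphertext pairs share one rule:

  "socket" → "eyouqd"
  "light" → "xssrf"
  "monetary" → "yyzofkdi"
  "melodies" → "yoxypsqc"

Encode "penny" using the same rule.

Shifts by position in socket: pos 0: s→e (+12), pos 1: o→y (+10), pos 2: c→o (+12), pos 3: k→u (+10) — repeating every 2. The shifts repeat in a cycle of length 2: positions 0,1,… shift by +12, +10, then the pattern repeats.
On penny: p+12=b, e+10=o, n+12=z, n+10=x, y+12=k.

bozxk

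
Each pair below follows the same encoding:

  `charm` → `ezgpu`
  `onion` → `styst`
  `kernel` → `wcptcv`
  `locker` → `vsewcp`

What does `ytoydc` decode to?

inside

c(2)→e(4) and h(7)→z(25) fit y≡25x+6 (mod 26); the inverse of 25 mod 26 is 25. Each letter's alphabet position (a=0..z=25) is mapped through 25·x+6 mod 26 — an affine cipher.
Reversing it on ytoydc: y(24)→25·(24−6)≡8=i; t(19)→25·(19−6)≡13=n; o(14)→25·(14−6)≡18=s; y(24)→25·(24−6)≡8=i; d(3)→25·(3−6)≡3=d; c(2)→25·(2−6)≡4=e (all mod 26).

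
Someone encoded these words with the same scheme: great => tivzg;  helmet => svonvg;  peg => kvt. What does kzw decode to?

pad

Each pair mirrors across the alphabet (g↔t, r↔i, e↔v): positions sum to 25. This is the alphabet-reversal cipher (Atbash): a becomes z, b becomes y, etc.
Undoing it on kzw: k↔p, z↔a, w↔d.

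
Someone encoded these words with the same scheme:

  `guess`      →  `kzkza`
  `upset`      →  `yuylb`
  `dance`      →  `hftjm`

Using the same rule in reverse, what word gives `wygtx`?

In guess: g→k is +4, u→z is +5, e→k is +6, s→z is +7 — the shift increases by 1 each position. Each letter shifts forward by (position + 4), i.e. 4, 5, 6, … — the shift grows by one for each successive letter.
Reversing it on wygtx: w−4=s, y−5=t, g−6=a, t−7=m, x−8=p.

stamp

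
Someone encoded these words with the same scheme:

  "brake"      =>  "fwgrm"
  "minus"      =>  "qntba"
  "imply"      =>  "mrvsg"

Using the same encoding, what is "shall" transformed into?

In brake: b→f is +4, r→w is +5, a→g is +6, k→r is +7 — the shift increases by 1 each position. The shift increases by 1 at each position, starting from +4: 4, 5, 6, ….
For shall: s+4=w, h+5=m, a+6=g, l+7=s, l+8=t.

wmgst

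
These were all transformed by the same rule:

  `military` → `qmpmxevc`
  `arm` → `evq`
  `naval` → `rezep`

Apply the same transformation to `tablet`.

Compare letters: m→q is +4, i→m is +4, l→p is +4 — a constant shift. It's a constant shift of +4 (ROT4).
Applying it to tablet: t+4=x, a+4=e, b+4=f, l+4=p, e+4=i, t+4=x.

xefpix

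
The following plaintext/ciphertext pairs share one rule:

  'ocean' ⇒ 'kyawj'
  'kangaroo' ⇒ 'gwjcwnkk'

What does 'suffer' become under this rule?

oqbban

Compare letters: o→k is +22, c→y is +22, e→a is +22 — a constant shift. Each letter is shifted forward by 22 in the alphabet (a Caesar shift of +22).
For suffer: s+22=o, u+22=q, f+22=b, f+22=b, e+22=a, r+22=n.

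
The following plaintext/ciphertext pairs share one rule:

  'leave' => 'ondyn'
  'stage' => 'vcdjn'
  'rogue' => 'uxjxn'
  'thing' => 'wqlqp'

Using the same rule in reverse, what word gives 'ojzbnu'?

lawyer

Shifts by position in leave: pos 0: l→o (+3), pos 1: e→n (+9), pos 2: a→d (+3), pos 3: v→y (+3), pos 4: e→n (+9) — repeating every 3. It's a Vigenère-style cipher with numeric key [3,9,3]: position i shifts by key[i mod 3].
Reversing it on ojzbnu: o−3=l, j−9=a, z−3=w, b−3=y, n−9=e, u−3=r.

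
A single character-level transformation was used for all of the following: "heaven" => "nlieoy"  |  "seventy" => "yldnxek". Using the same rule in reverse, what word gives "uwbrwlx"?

optimal

In heaven: h→n is +6, e→l is +7, a→i is +8, v→e is +9 — the shift increases by 1 each position. The shift increases by 1 at each position, starting from +6: 6, 7, 8, ….
Undoing it on uwbrwlx: u−6=o, w−7=p, b−8=t, r−9=i, w−10=m, l−11=a, x−12=l.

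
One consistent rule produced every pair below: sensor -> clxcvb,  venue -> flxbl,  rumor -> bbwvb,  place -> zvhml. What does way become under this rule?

ghi

Two shifts are in play — +7 for a/e/i/o/u, +10 for every other letter.
Applying it to way: w(cons)+10=g, a(vowel)+7=h, y(cons)+10=i.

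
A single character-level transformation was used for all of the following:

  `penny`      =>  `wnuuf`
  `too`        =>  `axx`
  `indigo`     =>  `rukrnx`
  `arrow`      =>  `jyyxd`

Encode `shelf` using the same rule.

zonsm

The shift depends on letter class: consonant p→w is +7, but vowel e→n is +9. Two shifts are in play — +9 for a/e/i/o/u, +7 for every other letter.
On shelf: s(cons)+7=z, h(cons)+7=o, e(vowel)+9=n, l(cons)+7=s, f(cons)+7=m.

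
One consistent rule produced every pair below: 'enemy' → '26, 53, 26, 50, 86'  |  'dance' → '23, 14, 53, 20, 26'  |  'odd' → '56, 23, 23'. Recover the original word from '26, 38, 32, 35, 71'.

e(#5)→26 and n(#14)→53: differences scale by 3, so n = 3·pos + 11. With a=1..z=26, the number is 3·pos + 11.
Decoding 26, 38, 32, 35, 71: 26→(26−11)÷3=5=e, 38→(38−11)÷3=9=i, 32→(32−11)÷3=7=g, 35→(35−11)÷3=8=h, 71→(71−11)÷3=20=t.

eight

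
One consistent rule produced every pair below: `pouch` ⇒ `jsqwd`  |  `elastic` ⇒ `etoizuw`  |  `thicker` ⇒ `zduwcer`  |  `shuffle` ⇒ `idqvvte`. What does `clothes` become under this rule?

p(15)→j(9) and o(14)→s(18) fit y≡17x+14 (mod 26); the inverse of 17 mod 26 is 23. This is an affine cipher: with a=0,…,z=25, each position x becomes (17x+14) mod 26.
Applying it to clothes: c(2)→17·2+14≡22=w; l(11)→17·11+14≡19=t; o(14)→17·14+14≡18=s; t(19)→17·19+14≡25=z; h(7)→17·7+14≡3=d; e(4)→17·4+14≡4=e; s(18)→17·18+14≡8=i (all mod 26).

wtszdei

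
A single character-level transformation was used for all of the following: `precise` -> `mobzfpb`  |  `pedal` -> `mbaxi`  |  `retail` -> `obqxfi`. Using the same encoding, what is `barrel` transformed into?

yxoobi

Compare letters: p→m is +23, r→o is +23, e→b is +23 — a constant shift. This is a Caesar cipher with shift 23.
On barrel: b+23=y, a+23=x, r+23=o, r+23=o, e+23=b, l+23=i.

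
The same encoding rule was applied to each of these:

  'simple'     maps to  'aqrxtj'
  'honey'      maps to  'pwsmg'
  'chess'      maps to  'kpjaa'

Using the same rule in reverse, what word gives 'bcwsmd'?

Shifts by position in simple: pos 0: s→a (+8), pos 1: i→q (+8), pos 2: m→r (+5), pos 3: p→x (+8), pos 4: l→t (+8), pos 5: e→j (+5) — repeating every 3. The shifts repeat in a cycle of length 3: positions 0,1,… shift by +8, +8, +5, then the pattern repeats.
Undoing it on bcwsmd: b−8=t, c−8=u, w−5=r, s−8=k, m−8=e, d−5=y.

turkey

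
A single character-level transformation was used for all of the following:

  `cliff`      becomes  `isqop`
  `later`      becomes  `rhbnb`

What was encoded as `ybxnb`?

In cliff: c→i is +6, l→s is +7, i→q is +8, f→o is +9 — the shift increases by 1 each position. The shift increases by 1 at each position, starting from +6: 6, 7, 8, ….
Decoding ybxnb: y−6=s, b−7=u, x−8=p, n−9=e, b−10=r.

super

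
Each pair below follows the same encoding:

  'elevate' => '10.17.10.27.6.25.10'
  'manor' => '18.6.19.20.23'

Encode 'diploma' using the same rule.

9.14.21.17.20.18.6

Letters become their 1-based position plus 5 (so a→6, b→7, …).
Applying it to diploma: d=4→9, i=9→14, p=16→21, l=12→17, o=15→20, m=13→18, a=1→6.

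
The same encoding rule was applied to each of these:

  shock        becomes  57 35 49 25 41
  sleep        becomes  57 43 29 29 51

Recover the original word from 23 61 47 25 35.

bunch

s(#19)→57 and h(#8)→35: differences scale by 2, so n = 2·pos + 19. The formula is n = 2×(alphabet index, a=1) + 19.
Decoding 23 61 47 25 35: 23→(23−19)÷2=2=b, 61→(61−19)÷2=21=u, 47→(47−19)÷2=14=n, 25→(25−19)÷2=3=c, 35→(35−19)÷2=8=h.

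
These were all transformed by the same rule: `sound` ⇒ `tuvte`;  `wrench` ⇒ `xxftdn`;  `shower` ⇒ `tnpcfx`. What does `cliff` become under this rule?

drjlg

A repeating key of period 2 is used — shifts +1, +6 over and over.
Applying it to cliff: c+1=d, l+6=r, i+1=j, f+6=l, f+1=g.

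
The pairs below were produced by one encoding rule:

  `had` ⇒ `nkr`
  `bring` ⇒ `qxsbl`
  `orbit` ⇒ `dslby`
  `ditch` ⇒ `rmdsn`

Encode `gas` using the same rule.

ckq

Read the word backwards and shift each letter +10.
On gas: reverse → sag; then shift: s+10=c, a+10=k, g+10=q.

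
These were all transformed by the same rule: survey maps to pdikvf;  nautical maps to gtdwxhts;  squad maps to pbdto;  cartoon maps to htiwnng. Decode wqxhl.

s(18)→p(15) and u(20)→d(3) fit y≡7x+19 (mod 26); the inverse of 7 mod 26 is 15. Treating letters as 0–25, the rule is x ↦ 7x + 19 (mod 26).
Undoing it on wqxhl: w(22)→15·(22−19)≡19=t; q(16)→15·(16−19)≡7=h; x(23)→15·(23−19)≡8=i; h(7)→15·(7−19)≡2=c; l(11)→15·(11−19)≡10=k (all mod 26).

thick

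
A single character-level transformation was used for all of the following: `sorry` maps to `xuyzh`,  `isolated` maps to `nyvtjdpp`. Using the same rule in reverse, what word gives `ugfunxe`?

In sorry: s→x is +5, o→u is +6, r→y is +7, r→z is +8 — the shift increases by 1 each position. Each letter shifts forward by (position + 5), i.e. 5, 6, 7, … — the shift grows by one for each successive letter.
Reversing it on ugfunxe: u−5=p, g−6=a, f−7=y, u−8=m, n−9=e, x−10=n, e−11=t.

payment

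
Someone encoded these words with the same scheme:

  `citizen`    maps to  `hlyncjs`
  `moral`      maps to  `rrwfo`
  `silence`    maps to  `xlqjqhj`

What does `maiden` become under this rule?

A repeating key of period 3 is used — shifts +5, +3, +5 over and over.
Applying it to maiden: m+5=r, a+3=d, i+5=n, d+5=i, e+3=h, n+5=s.

rdnihs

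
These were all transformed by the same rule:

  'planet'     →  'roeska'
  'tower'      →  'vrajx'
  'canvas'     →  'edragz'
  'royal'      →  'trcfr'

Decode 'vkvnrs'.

thrill

In planet: p→r is +2, l→o is +3, a→e is +4, n→s is +5 — the shift increases by 1 each position. Each letter shifts forward by (position + 2), i.e. 2, 3, 4, … — the shift grows by one for each successive letter.
Undoing it on vkvnrs: v−2=t, k−3=h, v−4=r, n−5=i, r−6=l, s−7=l.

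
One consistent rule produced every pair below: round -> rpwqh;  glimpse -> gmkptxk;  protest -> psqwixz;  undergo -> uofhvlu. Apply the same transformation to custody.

In round: r→r is +0, o→p is +1, u→w is +2, n→q is +3 — the shift increases by 1 each position. The shift increases by 1 at each position, starting from +0: 0, 1, 2, ….
On custody: c+0=c, u+1=v, s+2=u, t+3=w, o+4=s, d+5=i, y+6=e.

cvuwsie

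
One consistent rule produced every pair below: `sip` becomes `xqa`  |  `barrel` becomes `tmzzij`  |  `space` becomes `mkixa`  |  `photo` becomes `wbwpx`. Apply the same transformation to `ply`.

gtx

The word is reversed, then every letter is shifted forward by 8.
On ply: reverse → ylp; then shift: y+8=g, l+8=t, p+8=x.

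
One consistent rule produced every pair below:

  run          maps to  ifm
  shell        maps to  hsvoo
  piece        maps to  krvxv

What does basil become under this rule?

yzhro

Each pair mirrors across the alphabet (r↔i, u↔f, n↔m): positions sum to 25. This is the alphabet-reversal cipher (Atbash): a becomes z, b becomes y, etc.
On basil: b↔y, a↔z, s↔h, i↔r, l↔o.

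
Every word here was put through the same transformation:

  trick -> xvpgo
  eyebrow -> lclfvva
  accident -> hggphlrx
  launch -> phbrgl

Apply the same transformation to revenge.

vlzlrkl

The shift depends on letter class: consonant t→x is +4, but vowel i→p is +7. Two shifts are in play — +7 for a/e/i/o/u, +4 for every other letter.
Applying it to revenge: r(cons)+4=v, e(vowel)+7=l, v(cons)+4=z, e(vowel)+7=l, n(cons)+4=r, g(cons)+4=k, e(vowel)+7=l.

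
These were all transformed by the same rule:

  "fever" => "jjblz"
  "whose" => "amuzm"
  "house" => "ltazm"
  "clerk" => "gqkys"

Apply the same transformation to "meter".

The shift increases by 1 at each position, starting from +4: 4, 5, 6, ….
On meter: m+4=q, e+5=j, t+6=z, e+7=l, r+8=z.

qjzlz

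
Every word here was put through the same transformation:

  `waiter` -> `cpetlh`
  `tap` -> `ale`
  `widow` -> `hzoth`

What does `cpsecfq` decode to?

further

The word is reversed, then every letter is shifted forward by 11.
Reversing it on cpsecfq: shift back: c−11=r, p−11=e, s−11=h, e−11=t, c−11=r, f−11=u, q−11=f → rehtruf; then reverse → further.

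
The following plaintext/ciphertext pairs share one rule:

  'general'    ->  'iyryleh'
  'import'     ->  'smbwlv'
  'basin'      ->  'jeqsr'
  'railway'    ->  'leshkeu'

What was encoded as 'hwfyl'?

g(6)→i(8) and e(4)→y(24) fit y≡5x+4 (mod 26); the inverse of 5 mod 26 is 21. This is an affine cipher: with a=0,…,z=25, each position x becomes (5x+4) mod 26.
Decoding hwfyl: h(7)→21·(7−4)≡11=l; w(22)→21·(22−4)≡14=o; f(5)→21·(5−4)≡21=v; y(24)→21·(24−4)≡4=e; l(11)→21·(11−4)≡17=r (all mod 26).

lover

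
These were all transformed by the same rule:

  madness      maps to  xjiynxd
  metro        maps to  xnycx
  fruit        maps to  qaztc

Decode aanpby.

A repeating key of period 3 is used — shifts +11, +9, +5 over and over.
Undoing it on aanpby: a−11=p, a−9=r, n−5=i, p−11=e, b−9=s, y−5=t.

priest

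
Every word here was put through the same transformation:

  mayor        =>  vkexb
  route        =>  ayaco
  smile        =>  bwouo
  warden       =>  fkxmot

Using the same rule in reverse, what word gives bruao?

shore

Shifts by position in mayor: pos 0: m→v (+9), pos 1: a→k (+10), pos 2: y→e (+6), pos 3: o→x (+9), pos 4: r→b (+10) — repeating every 3. It's a Vigenère-style cipher with numeric key [9,10,6]: position i shifts by key[i mod 3].
Undoing it on bruao: b−9=s, r−10=h, u−6=o, a−9=r, o−10=e.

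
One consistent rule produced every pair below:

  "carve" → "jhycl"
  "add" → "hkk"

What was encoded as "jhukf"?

Compare letters: c→j is +7, a→h is +7, r→y is +7 — a constant shift. Each letter is shifted forward by 7 in the alphabet (a Caesar shift of +7).
Reversing it on jhukf: j−7=c, h−7=a, u−7=n, k−7=d, f−7=y.

candy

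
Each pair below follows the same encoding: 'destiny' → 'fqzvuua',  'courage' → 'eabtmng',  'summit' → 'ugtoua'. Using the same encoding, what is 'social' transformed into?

The shifts repeat in a cycle of length 3: positions 0,1,… shift by +2, +12, +7, then the pattern repeats.
Applying it to social: s+2=u, o+12=a, c+7=j, i+2=k, a+12=m, l+7=s.

uajkms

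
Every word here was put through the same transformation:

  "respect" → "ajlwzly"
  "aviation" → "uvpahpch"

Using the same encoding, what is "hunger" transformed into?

The output letters match the input read backwards, each shifted +7: respect reversed is tcepser. The word is reversed, then every letter is shifted forward by 7.
For hunger: reverse → regnuh; then shift: r+7=y, e+7=l, g+7=n, n+7=u, u+7=b, h+7=o.

ylnubo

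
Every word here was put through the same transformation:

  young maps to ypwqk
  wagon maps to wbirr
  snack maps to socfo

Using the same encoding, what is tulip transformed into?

tvnlt

In young: y→y is +0, o→p is +1, u→w is +2, n→q is +3 — the shift increases by 1 each position. The shift increases by 1 at each position, starting from +0: 0, 1, 2, ….
For tulip: t+0=t, u+1=v, l+2=n, i+3=l, p+4=t.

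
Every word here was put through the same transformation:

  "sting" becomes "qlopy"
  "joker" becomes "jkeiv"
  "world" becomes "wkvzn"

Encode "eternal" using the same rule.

Each letter's alphabet position (a=0..z=25) is mapped through 21·x+2 mod 26 — an affine cipher.
On eternal: e(4)→21·4+2≡8=i; t(19)→21·19+2≡11=l; e(4)→21·4+2≡8=i; r(17)→21·17+2≡21=v; n(13)→21·13+2≡15=p; a(0)→21·0+2≡2=c; l(11)→21·11+2≡25=z (all mod 26).

ilivpcz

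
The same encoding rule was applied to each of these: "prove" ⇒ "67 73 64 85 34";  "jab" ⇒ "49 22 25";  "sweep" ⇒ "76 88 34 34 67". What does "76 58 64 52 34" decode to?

smoke

Each letter becomes 3×(its alphabet position, a=1..z=26) + 19.
Decoding 76 58 64 52 34: 76→(76−19)÷3=19=s, 58→(58−19)÷3=13=m, 64→(64−19)÷3=15=o, 52→(52−19)÷3=11=k, 34→(34−19)÷3=5=e.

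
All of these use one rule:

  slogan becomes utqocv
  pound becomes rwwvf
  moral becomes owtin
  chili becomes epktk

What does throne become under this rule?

vptwpm

Shifts by position in slogan: pos 0: s→u (+2), pos 1: l→t (+8), pos 2: o→q (+2), pos 3: g→o (+8) — repeating every 2. It's a Vigenère-style cipher with numeric key [2,8]: position i shifts by key[i mod 2].
On throne: t+2=v, h+8=p, r+2=t, o+8=w, n+2=p, e+8=m.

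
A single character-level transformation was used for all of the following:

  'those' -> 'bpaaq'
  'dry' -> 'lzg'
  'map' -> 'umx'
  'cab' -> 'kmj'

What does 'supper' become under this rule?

The shift depends on letter class: consonant t→b is +8, but vowel o→a is +12. The rule splits by letter class: vowels +12, consonants +8.
Applying it to supper: s(cons)+8=a, u(vowel)+12=g, p(cons)+8=x, p(cons)+8=x, e(vowel)+12=q, r(cons)+8=z.

agxxqz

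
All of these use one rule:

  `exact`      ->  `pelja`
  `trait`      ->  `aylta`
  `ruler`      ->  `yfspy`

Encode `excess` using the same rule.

pejpzz

The shift depends on letter class: consonant x→e is +7, but vowel e→p is +11. Two shifts are in play — +11 for a/e/i/o/u, +7 for every other letter.
On excess: e(vowel)+11=p, x(cons)+7=e, c(cons)+7=j, e(vowel)+11=p, s(cons)+7=z, s(cons)+7=z.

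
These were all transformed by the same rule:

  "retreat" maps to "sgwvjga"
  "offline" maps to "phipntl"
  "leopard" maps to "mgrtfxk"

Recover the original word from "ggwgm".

In retreat: r→s is +1, e→g is +2, t→w is +3, r→v is +4 — the shift increases by 1 each position. Each letter shifts forward by (position + 1), i.e. 1, 2, 3, … — the shift grows by one for each successive letter.
Decoding ggwgm: g−1=f, g−2=e, w−3=t, g−4=c, m−5=h.

fetch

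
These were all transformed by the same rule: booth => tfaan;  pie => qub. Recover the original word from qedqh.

The output letters match the input read backwards, each shifted +12: booth reversed is htoob. Read the word backwards and shift each letter +12.
Reversing it on qedqh: shift back: q−12=e, e−12=s, d−12=r, q−12=e, h−12=v → esrev; then reverse → verse.

verse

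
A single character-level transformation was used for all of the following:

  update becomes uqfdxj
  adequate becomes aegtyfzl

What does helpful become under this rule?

hfnsjzr

In update: u→u is +0, p→q is +1, d→f is +2, a→d is +3 — the shift increases by 1 each position. The shift increases by 1 at each position, starting from +0: 0, 1, 2, ….
For helpful: h+0=h, e+1=f, l+2=n, p+3=s, f+4=j, u+5=z, l+6=r.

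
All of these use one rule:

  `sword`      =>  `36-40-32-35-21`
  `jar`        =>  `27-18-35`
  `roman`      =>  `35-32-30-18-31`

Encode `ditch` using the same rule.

21-26-37-20-25

The number is (letter's place in the alphabet, a=1) + 17.
For ditch: d=4→21, i=9→26, t=20→37, c=3→20, h=8→25.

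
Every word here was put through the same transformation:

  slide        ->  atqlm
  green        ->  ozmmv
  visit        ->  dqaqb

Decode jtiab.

blast

Compare letters: s→a is +8, l→t is +8, i→q is +8 — a constant shift. It's a constant shift of +8 (ROT8).
Decoding jtiab: j−8=b, t−8=l, i−8=a, a−8=s, b−8=t.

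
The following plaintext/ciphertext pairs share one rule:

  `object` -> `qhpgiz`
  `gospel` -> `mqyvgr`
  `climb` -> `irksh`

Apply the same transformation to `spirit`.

The shift depends on letter class: consonant b→h is +6, but vowel o→q is +2. Two shifts are in play — +2 for a/e/i/o/u, +6 for every other letter.
For spirit: s(cons)+6=y, p(cons)+6=v, i(vowel)+2=k, r(cons)+6=x, i(vowel)+2=k, t(cons)+6=z.

yvkxkz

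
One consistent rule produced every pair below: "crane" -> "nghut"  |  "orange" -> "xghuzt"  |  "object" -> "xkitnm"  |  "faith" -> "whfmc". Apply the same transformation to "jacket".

ihnltm

c(2)→n(13) and r(17)→g(6) fit y≡3x+7 (mod 26); the inverse of 3 mod 26 is 9. Each letter's alphabet position (a=0..z=25) is mapped through 3·x+7 mod 26 — an affine cipher.
For jacket: j(9)→3·9+7≡8=i; a(0)→3·0+7≡7=h; c(2)→3·2+7≡13=n; k(10)→3·10+7≡11=l; e(4)→3·4+7≡19=t; t(19)→3·19+7≡12=m (all mod 26).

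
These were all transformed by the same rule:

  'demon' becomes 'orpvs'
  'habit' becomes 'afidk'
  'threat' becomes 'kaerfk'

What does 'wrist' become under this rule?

tedhk

d(3)→o(14) and e(4)→r(17) fit y≡3x+5 (mod 26); the inverse of 3 mod 26 is 9. Each letter's alphabet position (a=0..z=25) is mapped through 3·x+5 mod 26 — an affine cipher.
Applying it to wrist: w(22)→3·22+5≡19=t; r(17)→3·17+5≡4=e; i(8)→3·8+5≡3=d; s(18)→3·18+5≡7=h; t(19)→3·19+5≡10=k (all mod 26).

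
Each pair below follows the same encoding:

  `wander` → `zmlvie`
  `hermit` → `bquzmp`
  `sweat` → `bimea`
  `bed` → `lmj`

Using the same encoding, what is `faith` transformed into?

The output letters match the input read backwards, each shifted +8: wander reversed is rednaw. The word is reversed, then every letter is shifted forward by 8.
On faith: reverse → htiaf; then shift: h+8=p, t+8=b, i+8=q, a+8=i, f+8=n.

pbqin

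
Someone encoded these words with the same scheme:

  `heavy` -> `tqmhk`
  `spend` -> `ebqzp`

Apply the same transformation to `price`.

Compare letters: h→t is +12, e→q is +12, a→m is +12 — a constant shift. Each letter is shifted forward by 12 in the alphabet (a Caesar shift of +12).
For price: p+12=b, r+12=d, i+12=u, c+12=o, e+12=q.

bduoq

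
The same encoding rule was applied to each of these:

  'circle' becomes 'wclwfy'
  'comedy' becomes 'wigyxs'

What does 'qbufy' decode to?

whale

Compare letters: c→w is +20, i→c is +20, r→l is +20 — a constant shift. Each letter is shifted forward by 20 in the alphabet (a Caesar shift of +20).
Reversing it on qbufy: q−20=w, b−20=h, u−20=a, f−20=l, y−20=e.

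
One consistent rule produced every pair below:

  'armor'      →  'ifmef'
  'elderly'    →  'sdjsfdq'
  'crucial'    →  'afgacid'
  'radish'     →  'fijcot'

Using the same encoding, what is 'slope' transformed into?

odens

a(0)→i(8) and r(17)→f(5) fit y≡9x+8 (mod 26); the inverse of 9 mod 26 is 3. Each letter's alphabet position (a=0..z=25) is mapped through 9·x+8 mod 26 — an affine cipher.
For slope: s(18)→9·18+8≡14=o; l(11)→9·11+8≡3=d; o(14)→9·14+8≡4=e; p(15)→9·15+8≡13=n; e(4)→9·4+8≡18=s (all mod 26).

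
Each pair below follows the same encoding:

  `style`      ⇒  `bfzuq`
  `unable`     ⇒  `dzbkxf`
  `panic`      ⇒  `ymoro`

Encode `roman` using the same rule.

Shifts by position in style: pos 0: s→b (+9), pos 1: t→f (+12), pos 2: y→z (+1), pos 3: l→u (+9), pos 4: e→q (+12) — repeating every 3. The shifts repeat in a cycle of length 3: positions 0,1,… shift by +9, +12, +1, then the pattern repeats.
Applying it to roman: r+9=a, o+12=a, m+1=n, a+9=j, n+12=z.

aanjz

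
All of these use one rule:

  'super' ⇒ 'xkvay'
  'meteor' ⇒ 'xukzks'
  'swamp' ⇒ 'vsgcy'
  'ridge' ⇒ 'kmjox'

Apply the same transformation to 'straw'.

cgxzy

The output letters match the input read backwards, each shifted +6: super reversed is repus. The word is reversed, then every letter is shifted forward by 6.
Applying it to straw: reverse → warts; then shift: w+6=c, a+6=g, r+6=x, t+6=z, s+6=y.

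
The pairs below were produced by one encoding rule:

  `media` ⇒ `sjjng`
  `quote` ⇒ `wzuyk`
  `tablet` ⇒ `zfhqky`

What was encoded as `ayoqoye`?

utility

Shifts by position in media: pos 0: m→s (+6), pos 1: e→j (+5), pos 2: d→j (+6), pos 3: i→n (+5) — repeating every 2. A repeating key of period 2 is used — shifts +6, +5 over and over.
Undoing it on ayoqoye: a−6=u, y−5=t, o−6=i, q−5=l, o−6=i, y−5=t, e−6=y.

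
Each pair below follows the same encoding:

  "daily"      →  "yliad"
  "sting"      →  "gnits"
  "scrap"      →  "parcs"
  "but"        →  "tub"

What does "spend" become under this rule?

dneps

The output letters match the input read backwards: daily reversed is yliad. It's just the letters in reverse order.
Applying it to spend: reverse → dneps.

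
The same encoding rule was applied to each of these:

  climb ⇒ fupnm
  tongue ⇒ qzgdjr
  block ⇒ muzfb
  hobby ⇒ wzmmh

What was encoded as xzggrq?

sonnet

c(2)→f(5) and l(11)→u(20) fit y≡19x+19 (mod 26); the inverse of 19 mod 26 is 11. This is an affine cipher: with a=0,…,z=25, each position x becomes (19x+19) mod 26.
Undoing it on xzggrq: x(23)→11·(23−19)≡18=s; z(25)→11·(25−19)≡14=o; g(6)→11·(6−19)≡13=n; g(6)→11·(6−19)≡13=n; r(17)→11·(17−19)≡4=e; q(16)→11·(16−19)≡19=t (all mod 26).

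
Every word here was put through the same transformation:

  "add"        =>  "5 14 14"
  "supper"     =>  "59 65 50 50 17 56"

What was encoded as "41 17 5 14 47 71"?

meadow

With a=1..z=26, the number is 3·pos + 2.
Decoding 41 17 5 14 47 71: 41→(41−2)÷3=13=m, 17→(17−2)÷3=5=e, 5→(5−2)÷3=1=a, 14→(14−2)÷3=4=d, 47→(47−2)÷3=15=o, 71→(71−2)÷3=23=w.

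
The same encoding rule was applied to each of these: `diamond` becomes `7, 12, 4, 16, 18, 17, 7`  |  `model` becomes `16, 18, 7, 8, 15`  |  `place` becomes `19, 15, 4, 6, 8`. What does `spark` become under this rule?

d is letter #4 and maps to 7: an offset of 3. Each letter is replaced by its alphabet position (a=1..z=26) + 3.
On spark: s=19→22, p=16→19, a=1→4, r=18→21, k=11→14.

22, 19, 4, 21, 14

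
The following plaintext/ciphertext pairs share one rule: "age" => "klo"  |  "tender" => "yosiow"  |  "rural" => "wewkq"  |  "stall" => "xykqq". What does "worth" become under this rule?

The shift depends on letter class: consonant g→l is +5, but vowel a→k is +10. The rule splits by letter class: vowels +10, consonants +5.
For worth: w(cons)+5=b, o(vowel)+10=y, r(cons)+5=w, t(cons)+5=y, h(cons)+5=m.

bywym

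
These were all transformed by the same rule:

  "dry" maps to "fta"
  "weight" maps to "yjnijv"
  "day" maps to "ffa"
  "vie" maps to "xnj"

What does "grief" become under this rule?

The shift depends on letter class: consonant d→f is +2, but vowel e→j is +5. Vowels shift forward by 5 and consonants shift forward by 2.
For grief: g(cons)+2=i, r(cons)+2=t, i(vowel)+5=n, e(vowel)+5=j, f(cons)+2=h.

itnjh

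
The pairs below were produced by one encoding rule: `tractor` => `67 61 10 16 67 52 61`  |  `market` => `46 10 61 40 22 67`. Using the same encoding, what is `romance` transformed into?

t(#20)→67 and r(#18)→61: differences scale by 3, so n = 3·pos + 7. Each letter becomes 3×(its alphabet position, a=1..z=26) + 7.
For romance: r=18→61, o=15→52, m=13→46, a=1→10, n=14→49, c=3→16, e=5→22.

61 52 46 10 49 16 22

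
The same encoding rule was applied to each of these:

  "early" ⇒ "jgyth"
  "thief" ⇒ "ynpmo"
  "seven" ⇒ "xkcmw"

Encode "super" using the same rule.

In early: e→j is +5, a→g is +6, r→y is +7, l→t is +8 — the shift increases by 1 each position. Letter i (0-indexed) is shifted by i+5, so successive shifts are 5, 6, 7, ….
On super: s+5=x, u+6=a, p+7=w, e+8=m, r+9=a.

xawma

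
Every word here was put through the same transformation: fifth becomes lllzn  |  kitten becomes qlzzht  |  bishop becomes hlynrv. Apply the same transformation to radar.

The shift depends on letter class: consonant f→l is +6, but vowel i→l is +3. Vowels shift forward by 3 and consonants shift forward by 6.
Applying it to radar: r(cons)+6=x, a(vowel)+3=d, d(cons)+6=j, a(vowel)+3=d, r(cons)+6=x.

xdjdx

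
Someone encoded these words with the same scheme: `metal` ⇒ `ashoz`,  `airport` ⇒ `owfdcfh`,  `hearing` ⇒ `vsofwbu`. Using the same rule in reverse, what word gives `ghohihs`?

This is a Caesar cipher with shift 14.
Reversing it on ghohihs: g−14=s, h−14=t, o−14=a, h−14=t, i−14=u, h−14=t, s−14=e.

statute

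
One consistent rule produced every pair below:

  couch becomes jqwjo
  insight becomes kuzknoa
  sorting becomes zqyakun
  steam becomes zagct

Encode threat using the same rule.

The shift depends on letter class: consonant c→j is +7, but vowel o→q is +2. The rule splits by letter class: vowels +2, consonants +7.
For threat: t(cons)+7=a, h(cons)+7=o, r(cons)+7=y, e(vowel)+2=g, a(vowel)+2=c, t(cons)+7=a.

aoygca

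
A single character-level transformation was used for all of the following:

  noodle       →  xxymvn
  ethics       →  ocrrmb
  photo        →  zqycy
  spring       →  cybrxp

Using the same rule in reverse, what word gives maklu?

crack

Shifts by position in noodle: pos 0: n→x (+10), pos 1: o→x (+9), pos 2: o→y (+10), pos 3: d→m (+9) — repeating every 2. It's a Vigenère-style cipher with numeric key [10,9]: position i shifts by key[i mod 2].
Undoing it on maklu: m−10=c, a−9=r, k−10=a, l−9=c, u−10=k.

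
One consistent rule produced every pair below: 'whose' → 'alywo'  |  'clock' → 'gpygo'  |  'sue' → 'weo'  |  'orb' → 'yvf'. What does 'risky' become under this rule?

The shift depends on letter class: consonant w→a is +4, but vowel o→y is +10. The rule splits by letter class: vowels +10, consonants +4.
For risky: r(cons)+4=v, i(vowel)+10=s, s(cons)+4=w, k(cons)+4=o, y(cons)+4=c.

vswoc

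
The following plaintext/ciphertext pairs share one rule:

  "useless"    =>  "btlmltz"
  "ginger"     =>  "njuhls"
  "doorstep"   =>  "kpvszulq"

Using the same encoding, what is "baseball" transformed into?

ibzfibsm

The shifts repeat in a cycle of length 2: positions 0,1,… shift by +7, +1, then the pattern repeats.
For baseball: b+7=i, a+1=b, s+7=z, e+1=f, b+7=i, a+1=b, l+7=s, l+1=m.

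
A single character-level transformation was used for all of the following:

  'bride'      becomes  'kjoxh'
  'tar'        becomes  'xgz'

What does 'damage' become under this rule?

kmgsgj

Two steps: reverse the string, then apply a Caesar shift of +6.
On damage: reverse → egamad; then shift: e+6=k, g+6=m, a+6=g, m+6=s, a+6=g, d+6=j.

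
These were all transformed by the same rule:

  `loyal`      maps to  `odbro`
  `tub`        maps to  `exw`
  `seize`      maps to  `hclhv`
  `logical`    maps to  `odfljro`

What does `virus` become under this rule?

The word is reversed, then every letter is shifted forward by 3.
On virus: reverse → suriv; then shift: s+3=v, u+3=x, r+3=u, i+3=l, v+3=y.

vxuly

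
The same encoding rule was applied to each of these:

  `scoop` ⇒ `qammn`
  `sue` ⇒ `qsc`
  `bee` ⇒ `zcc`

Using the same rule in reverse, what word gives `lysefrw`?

Compare letters: s→q is +24, c→a is +24, o→m is +24 — a constant shift. Every letter moves 24 places later in the alphabet, wrapping around z→a.
Reversing it on lysefrw: l−24=n, y−24=a, s−24=u, e−24=g, f−24=h, r−24=t, w−24=y.

naughty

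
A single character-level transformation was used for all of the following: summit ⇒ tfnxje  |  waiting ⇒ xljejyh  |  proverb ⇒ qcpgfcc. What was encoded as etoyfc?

Shifts by position in summit: pos 0: s→t (+1), pos 1: u→f (+11), pos 2: m→n (+1), pos 3: m→x (+11) — repeating every 2. The shifts repeat in a cycle of length 2: positions 0,1,… shift by +1, +11, then the pattern repeats.
Undoing it on etoyfc: e−1=d, t−11=i, o−1=n, y−11=n, f−1=e, c−11=r.

dinner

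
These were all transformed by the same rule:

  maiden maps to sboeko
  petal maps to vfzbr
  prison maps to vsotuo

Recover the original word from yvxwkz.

survey

Shifts by position in maiden: pos 0: m→s (+6), pos 1: a→b (+1), pos 2: i→o (+6), pos 3: d→e (+1) — repeating every 2. It's a Vigenère-style cipher with numeric key [6,1]: position i shifts by key[i mod 2].
Decoding yvxwkz: y−6=s, v−1=u, x−6=r, w−1=v, k−6=e, z−1=y.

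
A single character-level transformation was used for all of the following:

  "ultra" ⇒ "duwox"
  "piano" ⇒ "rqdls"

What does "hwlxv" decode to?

suite

The output letters match the input read backwards, each shifted +3: ultra reversed is artlu. Read the word backwards and shift each letter +3.
Undoing it on hwlxv: shift back: h−3=e, w−3=t, l−3=i, x−3=u, v−3=s → etius; then reverse → suite.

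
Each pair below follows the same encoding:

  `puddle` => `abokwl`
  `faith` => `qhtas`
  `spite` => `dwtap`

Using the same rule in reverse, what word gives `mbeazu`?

button

Shifts by position in puddle: pos 0: p→a (+11), pos 1: u→b (+7), pos 2: d→o (+11), pos 3: d→k (+7) — repeating every 2. The shifts repeat in a cycle of length 2: positions 0,1,… shift by +11, +7, then the pattern repeats.
Reversing it on mbeazu: m−11=b, b−7=u, e−11=t, a−7=t, z−11=o, u−7=n.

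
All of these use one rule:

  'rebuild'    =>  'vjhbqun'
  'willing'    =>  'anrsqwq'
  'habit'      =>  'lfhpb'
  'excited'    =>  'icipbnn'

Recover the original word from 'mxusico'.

isolate

In rebuild: r→v is +4, e→j is +5, b→h is +6, u→b is +7 — the shift increases by 1 each position. Each letter shifts forward by (position + 4), i.e. 4, 5, 6, … — the shift grows by one for each successive letter.
Decoding mxusico: m−4=i, x−5=s, u−6=o, s−7=l, i−8=a, c−9=t, o−10=e.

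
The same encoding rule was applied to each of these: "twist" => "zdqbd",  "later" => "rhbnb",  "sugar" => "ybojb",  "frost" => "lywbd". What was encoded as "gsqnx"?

In twist: t→z is +6, w→d is +7, i→q is +8, s→b is +9 — the shift increases by 1 each position. Each letter shifts forward by (position + 6), i.e. 6, 7, 8, … — the shift grows by one for each successive letter.
Undoing it on gsqnx: g−6=a, s−7=l, q−8=i, n−9=e, x−10=n.

alien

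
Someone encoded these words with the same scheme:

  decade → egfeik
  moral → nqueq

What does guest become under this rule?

In decade: d→e is +1, e→g is +2, c→f is +3, a→e is +4 — the shift increases by 1 each position. Each letter shifts forward by (position + 1), i.e. 1, 2, 3, … — the shift grows by one for each successive letter.
Applying it to guest: g+1=h, u+2=w, e+3=h, s+4=w, t+5=y.

hwhwy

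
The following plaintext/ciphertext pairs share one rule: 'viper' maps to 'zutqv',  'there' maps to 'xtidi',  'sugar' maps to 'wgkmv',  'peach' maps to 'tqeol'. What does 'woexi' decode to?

scale

Shifts by position in viper: pos 0: v→z (+4), pos 1: i→u (+12), pos 2: p→t (+4), pos 3: e→q (+12) — repeating every 2. A repeating key of period 2 is used — shifts +4, +12 over and over.
Undoing it on woexi: w−4=s, o−12=c, e−4=a, x−12=l, i−4=e.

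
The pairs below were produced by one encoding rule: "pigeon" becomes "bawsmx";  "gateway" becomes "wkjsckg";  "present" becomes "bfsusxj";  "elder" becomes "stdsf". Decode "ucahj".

swift

p(15)→b(1) and i(8)→a(0) fit y≡15x+10 (mod 26); the inverse of 15 mod 26 is 7. Each letter's alphabet position (a=0..z=25) is mapped through 15·x+10 mod 26 — an affine cipher.
Decoding ucahj: u(20)→7·(20−10)≡18=s; c(2)→7·(2−10)≡22=w; a(0)→7·(0−10)≡8=i; h(7)→7·(7−10)≡5=f; j(9)→7·(9−10)≡19=t (all mod 26).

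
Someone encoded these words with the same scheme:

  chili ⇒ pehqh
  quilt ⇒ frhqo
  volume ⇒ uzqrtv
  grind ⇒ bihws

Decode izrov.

route

c(2)→p(15) and h(7)→e(4) fit y≡3x+9 (mod 26); the inverse of 3 mod 26 is 9. This is an affine cipher: with a=0,…,z=25, each position x becomes (3x+9) mod 26.
Reversing it on izrov: i(8)→9·(8−9)≡17=r; z(25)→9·(25−9)≡14=o; r(17)→9·(17−9)≡20=u; o(14)→9·(14−9)≡19=t; v(21)→9·(21−9)≡4=e (all mod 26).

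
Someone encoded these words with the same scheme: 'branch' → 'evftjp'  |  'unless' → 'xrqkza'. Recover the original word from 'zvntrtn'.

Each letter shifts forward by (position + 3), i.e. 3, 4, 5, … — the shift grows by one for each successive letter.
Decoding zvntrtn: z−3=w, v−4=r, n−5=i, t−6=n, r−7=k, t−8=l, n−9=e.

wrinkle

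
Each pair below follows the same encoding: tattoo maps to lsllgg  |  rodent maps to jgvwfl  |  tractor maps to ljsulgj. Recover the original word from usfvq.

candy

Compare letters: t→l is +18, a→s is +18, t→l is +18 — a constant shift. It's a constant shift of +18 (ROT18).
Decoding usfvq: u−18=c, s−18=a, f−18=n, v−18=d, q−18=y.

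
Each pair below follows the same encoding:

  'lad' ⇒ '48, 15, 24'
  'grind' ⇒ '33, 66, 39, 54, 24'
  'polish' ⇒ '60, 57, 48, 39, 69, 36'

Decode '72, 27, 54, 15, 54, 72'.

l(#12)→48 and a(#1)→15: differences scale by 3, so n = 3·pos + 12. Each letter becomes 3×(its alphabet position, a=1..z=26) + 12.
Undoing it on 72, 27, 54, 15, 54, 72: 72→(72−12)÷3=20=t, 27→(27−12)÷3=5=e, 54→(54−12)÷3=14=n, 15→(15−12)÷3=1=a, 54→(54−12)÷3=14=n, 72→(72−12)÷3=20=t.

tenant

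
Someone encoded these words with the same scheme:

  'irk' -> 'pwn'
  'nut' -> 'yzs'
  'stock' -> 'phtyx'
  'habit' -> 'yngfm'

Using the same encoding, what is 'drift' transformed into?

The output letters match the input read backwards, each shifted +5: irk reversed is kri. Two steps: reverse the string, then apply a Caesar shift of +5.
On drift: reverse → tfird; then shift: t+5=y, f+5=k, i+5=n, r+5=w, d+5=i.

yknwi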